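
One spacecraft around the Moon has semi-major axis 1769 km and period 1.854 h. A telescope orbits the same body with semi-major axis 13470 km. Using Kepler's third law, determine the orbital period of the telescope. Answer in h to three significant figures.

T₂ ≈ 39.0 h

Kepler's third law: T² ∝ a³, so T₂ = T₁ (a₂/a₁)^(3/2).
a₂/a₁ = 7.614, (a₂/a₁)^(3/2) = 21.01.
T₂ = 1.854 × 21.01 = 38.96 h.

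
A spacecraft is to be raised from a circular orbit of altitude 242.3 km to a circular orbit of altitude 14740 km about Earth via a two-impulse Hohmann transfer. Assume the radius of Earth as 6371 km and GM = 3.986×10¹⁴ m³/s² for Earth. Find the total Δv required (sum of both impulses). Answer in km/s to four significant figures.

r₁ = 6371 + 242.3 = 6613.3 km = 6.6133×10⁶ m.
r₂ = 6371 + 14740 = 21111 km = 2.1111×10⁷ m.
Transfer ellipse a_t = (r₁ + r₂)/2 = 1.386×10⁷ m.
At r₁: circular v_c1 = √(μ/r₁) = 7764 m/s; transfer-perigee v_p = √[μ(2/r₁ − 1/a_t)] = 9581 m/s.
Δv₁ = v_p − v_c1 = 1817 m/s.
At r₂: circular v_c2 = √(μ/r₂) = 4345 m/s; transfer-apogee v_a = √[μ(2/r₂ − 1/a_t)] = 3001 m/s.
Δv₂ = v_c2 − v_a = 1344 m/s.
Total Δv = Δv₁ + Δv₂ = 3161 m/s = 3.161 km/s.

Δv_total ≈ 3.161 km/s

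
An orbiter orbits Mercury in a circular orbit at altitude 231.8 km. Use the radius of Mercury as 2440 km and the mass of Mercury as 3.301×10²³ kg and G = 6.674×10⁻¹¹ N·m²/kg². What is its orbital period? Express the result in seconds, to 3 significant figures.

μ = GM = 6.674×10⁻¹¹ × 3.301×10²³ = 2.203×10¹³ m³/s².
r = 2440 + 231.8 = 2671.8 km = 2.6718×10⁶ m.
Kepler's third law: T = 2π√(r³/μ) = 2π√((2.672×10⁶)³ / 2.203×10¹³).
r³/μ = 8.657×10⁵ s², so T = 2π × 9.304×10² = 5.846×10³ s.

T ≈ 5850 seconds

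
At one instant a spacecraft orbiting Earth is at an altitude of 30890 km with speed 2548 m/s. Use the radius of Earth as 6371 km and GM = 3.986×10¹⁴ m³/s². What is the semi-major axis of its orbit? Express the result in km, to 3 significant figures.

r = 6371 + 30890 = 37261 km = 3.726×10⁷ m.
Specific orbital energy ε = v²/2 − μ/r = (2548)²/2 − 3.986×10¹⁴/3.726×10⁷ = -7.451×10⁶ J/kg.
Since ε = −μ/(2a), a = −μ/(2ε) = 2.675×10⁷ m = 26747 km.

a ≈ 26700 km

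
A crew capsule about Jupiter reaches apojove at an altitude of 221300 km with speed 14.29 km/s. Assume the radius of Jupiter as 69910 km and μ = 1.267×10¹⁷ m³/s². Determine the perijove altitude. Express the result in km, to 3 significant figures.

perijove altitude ≈ 19400 km

r_a = 69910 + 221300 = 2.9121×10⁵ km = 2.912×10⁸ m.
Specific energy ε = v²/2 − μ/r = -3.330×10⁸ J/kg, so a = −μ/(2ε) = 1.903×10⁸ m.
The apsides satisfy r_p + r_a = 2a, so the perijove radius is 2a − r_a = 8.929×10⁷ m = 89294 km.
Perijove altitude = 89294 − 69910 = 19384 km.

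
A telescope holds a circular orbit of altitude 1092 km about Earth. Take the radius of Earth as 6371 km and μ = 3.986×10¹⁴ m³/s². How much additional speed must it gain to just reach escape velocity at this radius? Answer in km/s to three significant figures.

Δv ≈ 3.03 km/s

r = 6371 + 1092 = 7463.0 km = 7.4630×10⁶ m.
Circular speed v_c = √(μ/r) = 7308 m/s.
Escape speed v_esc = √(2μ/r) = √2 × v_c = 10340 m/s.
Δv = v_esc − v_c = 3027 m/s = 3.027 km/s.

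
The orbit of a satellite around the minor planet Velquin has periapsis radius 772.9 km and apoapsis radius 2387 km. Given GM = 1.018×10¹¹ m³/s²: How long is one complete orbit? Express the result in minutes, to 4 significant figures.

Semi-major axis a = (r_p + r_a)/2 = (772.90 + 2387.0)/2 = 1580.0 km = 1.580×10⁶ m.
By Kepler's third law T = 2π√(a³/μ) = 2π × 6.224×10³ = 3.911×10⁴ s.
= 651.8 minutes.

T ≈ 651.8 minutes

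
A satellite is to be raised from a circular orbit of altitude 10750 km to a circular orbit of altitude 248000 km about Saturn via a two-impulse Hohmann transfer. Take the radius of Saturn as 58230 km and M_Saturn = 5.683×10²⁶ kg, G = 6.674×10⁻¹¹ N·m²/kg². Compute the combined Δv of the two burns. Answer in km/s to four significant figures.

Δv_total ≈ 10.89 km/s

μ = GM = 6.674×10⁻¹¹ × 5.683×10²⁶ = 3.793×10¹⁶ m³/s².
r₁ = 58230 + 10750 = 68980 km = 6.8980×10⁷ m.
r₂ = 58230 + 248000 = 306230 km = 3.0623×10⁸ m.
Transfer ellipse a_t = (r₁ + r₂)/2 = 1.876×10⁸ m.
At r₁: circular v_c1 = √(μ/r₁) = 23450 m/s; transfer-perikrone v_p = √[μ(2/r₁ − 1/a_t)] = 29960 m/s.
Δv₁ = v_p − v_c1 = 6510 m/s.
At r₂: circular v_c2 = √(μ/r₂) = 11130 m/s; transfer-apokrone v_a = √[μ(2/r₂ − 1/a_t)] = 6748 m/s.
Δv₂ = v_c2 − v_a = 4381 m/s.
Total Δv = Δv₁ + Δv₂ = 10890 m/s = 10.89 km/s.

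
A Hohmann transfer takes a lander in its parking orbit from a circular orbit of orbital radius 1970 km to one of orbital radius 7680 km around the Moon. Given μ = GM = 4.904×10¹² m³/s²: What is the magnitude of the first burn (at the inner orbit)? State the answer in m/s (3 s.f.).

Δv ≈ 413 m/s

r₁ = 1970 km = 1.970×10⁶ m.
r₂ = 7680 km = 7.680×10⁶ m.
Transfer ellipse a_t = (r₁ + r₂)/2 = 4.825×10⁶ m.
At r₁: circular v_c1 = √(μ/r₁) = 1578 m/s; transfer-perilune v_p = √[μ(2/r₁ − 1/a_t)] = 1991 m/s.
Δv₁ = v_p − v_c1 = 412.8 m/s.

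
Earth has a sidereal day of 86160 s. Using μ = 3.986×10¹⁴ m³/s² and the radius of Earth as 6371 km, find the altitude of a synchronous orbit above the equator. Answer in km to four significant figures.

h_sync ≈ 35790 km

A synchronous orbit has period T, so by Kepler's third law a = (μT²/4π²)^(1/3).
μT²/4π² = 3.986×10¹⁴ × (8.616×10⁴)² / 39.48 = 7.495×10²² m³.
a = 4.216×10⁷ m = 42163 km.
Altitude h = a − R = 42163 − 6371 = 35792 km.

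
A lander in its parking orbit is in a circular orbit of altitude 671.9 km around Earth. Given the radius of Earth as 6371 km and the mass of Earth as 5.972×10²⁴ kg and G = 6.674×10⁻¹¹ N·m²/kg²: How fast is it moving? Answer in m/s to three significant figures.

μ = GM = 6.674×10⁻¹¹ × 5.972×10²⁴ = 3.986×10¹⁴ m³/s².
r = 6371 + 671.9 = 7042.9 km = 7.0429×10⁶ m.
For a circular orbit v = √(μ/r) = √(3.986×10¹⁴ / 7.043×10⁶) = √(5.659×10⁷) = 7523 m/s.

v ≈ 7520 m/s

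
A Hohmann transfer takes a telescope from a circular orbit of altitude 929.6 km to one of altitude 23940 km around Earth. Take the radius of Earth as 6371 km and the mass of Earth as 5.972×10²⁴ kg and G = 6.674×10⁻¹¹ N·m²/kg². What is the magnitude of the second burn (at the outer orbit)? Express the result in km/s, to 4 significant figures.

Δv ≈ 1.367 km/s

μ = GM = 6.674×10⁻¹¹ × 5.972×10²⁴ = 3.986×10¹⁴ m³/s².
r₁ = 6371 + 929.6 = 7300.6 km = 7.3006×10⁶ m.
r₂ = 6371 + 23940 = 30311 km = 3.0311×10⁷ m.
Transfer ellipse a_t = (r₁ + r₂)/2 = 1.881×10⁷ m.
At r₁: circular v_c1 = √(μ/r₁) = 7389 m/s; transfer-perigee v_p = √[μ(2/r₁ − 1/a_t)] = 9381 m/s.
At r₂: circular v_c2 = √(μ/r₂) = 3626 m/s; transfer-apogee v_a = √[μ(2/r₂ − 1/a_t)] = 2259 m/s.
Δv₂ = v_c2 − v_a = 1367 m/s.
= 1.367 km/s.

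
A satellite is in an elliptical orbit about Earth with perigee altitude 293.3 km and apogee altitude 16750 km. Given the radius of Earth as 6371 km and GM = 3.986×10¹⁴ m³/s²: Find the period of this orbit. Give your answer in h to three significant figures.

r_p = 6371 + 293.3 = 6664.3 km = 6.6643×10⁶ m.
r_a = 6371 + 16750 = 23121 km = 2.3121×10⁷ m.
Semi-major axis a = (r_p + r_a)/2 = (6664.3 + 23121)/2 = 14893 km = 1.489×10⁷ m.
By Kepler's third law T = 2π√(a³/μ) = 2π × 2.879×10³ = 1.809×10⁴ s.
= 5.024 h.

T ≈ 5.02 h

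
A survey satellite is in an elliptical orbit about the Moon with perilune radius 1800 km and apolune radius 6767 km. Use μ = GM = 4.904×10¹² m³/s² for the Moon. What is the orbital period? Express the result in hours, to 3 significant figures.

T ≈ 6.99 hours

Semi-major axis a = (r_p + r_a)/2 = (1800.0 + 6767.0)/2 = 4283.5 km = 4.284×10⁶ m.
By Kepler's third law T = 2π√(a³/μ) = 2π × 4.003×10³ = 2.515×10⁴ s.
= 6.987 hours.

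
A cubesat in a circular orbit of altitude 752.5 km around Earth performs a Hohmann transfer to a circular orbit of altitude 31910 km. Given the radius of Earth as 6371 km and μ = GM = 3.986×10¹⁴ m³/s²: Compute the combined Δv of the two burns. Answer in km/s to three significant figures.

r₁ = 6371 + 752.5 = 7123.5 km = 7.1235×10⁶ m.
r₂ = 6371 + 31910 = 38281 km = 3.8281×10⁷ m.
Transfer ellipse a_t = (r₁ + r₂)/2 = 2.270×10⁷ m.
At r₁: circular v_c1 = √(μ/r₁) = 7480 m/s; transfer-perigee v_p = √[μ(2/r₁ − 1/a_t)] = 9714 m/s.
Δv₁ = v_p − v_c1 = 2233 m/s.
At r₂: circular v_c2 = √(μ/r₂) = 3227 m/s; transfer-apogee v_a = √[μ(2/r₂ − 1/a_t)] = 1808 m/s.
Δv₂ = v_c2 − v_a = 1419 m/s.
Total Δv = Δv₁ + Δv₂ = 3653 m/s = 3.653 km/s.

Δv_total ≈ 3.65 km/s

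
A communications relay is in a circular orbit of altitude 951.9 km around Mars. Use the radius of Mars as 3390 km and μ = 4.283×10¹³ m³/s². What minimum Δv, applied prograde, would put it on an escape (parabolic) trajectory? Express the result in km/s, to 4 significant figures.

Δv ≈ 1.301 km/s

r = 3390 + 951.9 = 4341.9 km = 4.3419×10⁶ m.
Circular speed v_c = √(μ/r) = 3141 m/s.
Escape speed v_esc = √(2μ/r) = √2 × v_c = 4442 m/s.
Δv = v_esc − v_c = 1301 m/s = 1.301 km/s.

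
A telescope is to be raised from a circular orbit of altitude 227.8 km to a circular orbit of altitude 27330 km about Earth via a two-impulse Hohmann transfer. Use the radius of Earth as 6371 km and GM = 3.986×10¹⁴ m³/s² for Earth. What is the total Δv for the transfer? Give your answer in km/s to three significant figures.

Δv_total ≈ 3.75 km/s

r₁ = 6371 + 227.8 = 6598.8 km = 6.5988×10⁶ m.
r₂ = 6371 + 27330 = 33701 km = 3.3701×10⁷ m.
Transfer ellipse a_t = (r₁ + r₂)/2 = 2.015×10⁷ m.
At r₁: circular v_c1 = √(μ/r₁) = 7772 m/s; transfer-perigee v_p = √[μ(2/r₁ − 1/a_t)] = 10050 m/s.
Δv₁ = v_p − v_c1 = 2279 m/s.
At r₂: circular v_c2 = √(μ/r₂) = 3439 m/s; transfer-apogee v_a = √[μ(2/r₂ − 1/a_t)] = 1968 m/s.
Δv₂ = v_c2 − v_a = 1471 m/s.
Total Δv = Δv₁ + Δv₂ = 3750 m/s = 3.750 km/s.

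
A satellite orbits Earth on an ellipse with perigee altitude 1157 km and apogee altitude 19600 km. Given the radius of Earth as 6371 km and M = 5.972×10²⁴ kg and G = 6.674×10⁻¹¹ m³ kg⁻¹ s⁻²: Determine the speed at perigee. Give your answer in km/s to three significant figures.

v ≈ 9.06 km/s

μ = GM = 6.674×10⁻¹¹ × 5.972×10²⁴ = 3.986×10¹⁴ m³/s².
r_p = 6371 + 1157 = 7528.0 km = 7.5280×10⁶ m.
r_a = 6371 + 19600 = 25971 km = 2.5971×10⁷ m.
Semi-major axis a = (r_p + r_a)/2 = 16750 km = 1.675×10⁷ m.
Vis-viva: v² = μ(2/r − 1/a) = 3.986×10¹⁴ × (2.657×10⁻⁷ − 5.970×10⁻⁸) = 8.209×10⁷ m²/s².
v = 9061 m/s = 9.061 km/s.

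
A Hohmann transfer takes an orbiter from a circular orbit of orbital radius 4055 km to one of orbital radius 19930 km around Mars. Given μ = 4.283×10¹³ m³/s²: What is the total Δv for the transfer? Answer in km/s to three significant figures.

r₁ = 4055 km = 4.055×10⁶ m.
r₂ = 19930 km = 1.993×10⁷ m.
Transfer ellipse a_t = (r₁ + r₂)/2 = 1.199×10⁷ m.
At r₁: circular v_c1 = √(μ/r₁) = 3250 m/s; transfer-periapsis v_p = √[μ(2/r₁ − 1/a_t)] = 4190 m/s.
Δv₁ = v_p − v_c1 = 939.7 m/s.
At r₂: circular v_c2 = √(μ/r₂) = 1466 m/s; transfer-apoapsis v_a = √[μ(2/r₂ − 1/a_t)] = 852.4 m/s.
Δv₂ = v_c2 − v_a = 613.5 m/s.
Total Δv = Δv₁ + Δv₂ = 1553 m/s = 1.553 km/s.

Δv_total ≈ 1.55 km/s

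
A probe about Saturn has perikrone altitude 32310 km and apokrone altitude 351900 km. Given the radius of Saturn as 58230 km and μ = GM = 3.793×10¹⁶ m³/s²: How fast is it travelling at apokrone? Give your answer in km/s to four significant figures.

v ≈ 5.783 km/s

r_p = 58230 + 32310 = 90540 km = 9.0540×10⁷ m.
r_a = 58230 + 351900 = 410130 km = 4.1013×10⁸ m.
Semi-major axis a = (r_p + r_a)/2 = 2.5034×10⁵ km = 2.503×10⁸ m.
Vis-viva: v² = μ(2/r − 1/a) = 3.793×10¹⁶ × (4.877×10⁻⁹ − 3.995×10⁻⁹) = 3.345×10⁷ m²/s².
v = 5783 m/s = 5.783 km/s.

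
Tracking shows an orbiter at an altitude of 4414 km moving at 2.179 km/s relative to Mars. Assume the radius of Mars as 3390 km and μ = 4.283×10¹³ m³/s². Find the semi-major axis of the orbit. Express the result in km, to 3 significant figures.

a ≈ 6880 km

r = 3390 + 4414 = 7804.0 km = 7.804×10⁶ m.
Vis-viva rearranged: 1/a = 2/r − v²/μ = 2.563×10⁻⁷ − 1.109×10⁻⁷ = 1.454×10⁻⁷ m⁻¹.
a = 6.877×10⁶ m = 6876.6 km.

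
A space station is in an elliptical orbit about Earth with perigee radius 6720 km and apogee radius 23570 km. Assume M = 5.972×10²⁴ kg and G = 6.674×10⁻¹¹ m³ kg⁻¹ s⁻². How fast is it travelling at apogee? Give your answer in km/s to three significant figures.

v ≈ 2.74 km/s

μ = GM = 6.674×10⁻¹¹ × 5.972×10²⁴ = 3.986×10¹⁴ m³/s².
Semi-major axis a = (r_p + r_a)/2 = 15145 km = 1.514×10⁷ m.
Vis-viva: v² = μ(2/r − 1/a) = 3.986×10¹⁴ × (8.485×10⁻⁸ − 6.603×10⁻⁸) = 7.503×10⁶ m²/s².
v = 2739 m/s = 2.739 km/s.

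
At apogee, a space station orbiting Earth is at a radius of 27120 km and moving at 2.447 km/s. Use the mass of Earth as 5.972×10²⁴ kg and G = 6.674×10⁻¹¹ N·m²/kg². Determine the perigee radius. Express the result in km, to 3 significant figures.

perigee radius ≈ 6940 km

μ = GM = 6.674×10⁻¹¹ × 5.972×10²⁴ = 3.986×10¹⁴ m³/s².
r_a = 2.712×10⁷ m.
Specific energy ε = v²/2 − μ/r = -1.170×10⁷ J/kg, so a = −μ/(2ε) = 1.703×10⁷ m.
The apsides satisfy r_p + r_a = 2a, so the perigee radius is 2a − r_a = 6.938×10⁶ m = 6938.1 km.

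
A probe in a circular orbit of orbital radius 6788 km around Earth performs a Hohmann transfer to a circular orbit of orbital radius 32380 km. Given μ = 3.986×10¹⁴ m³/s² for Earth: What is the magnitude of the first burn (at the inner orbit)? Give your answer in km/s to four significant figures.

Δv ≈ 2.190 km/s

r₁ = 6788 km = 6.788×10⁶ m.
r₂ = 32380 km = 3.238×10⁷ m.
Transfer ellipse a_t = (r₁ + r₂)/2 = 1.958×10⁷ m.
At r₁: circular v_c1 = √(μ/r₁) = 7663 m/s; transfer-perigee v_p = √[μ(2/r₁ − 1/a_t)] = 9853 m/s.
Δv₁ = v_p − v_c1 = 2190 m/s.
= 2.190 km/s.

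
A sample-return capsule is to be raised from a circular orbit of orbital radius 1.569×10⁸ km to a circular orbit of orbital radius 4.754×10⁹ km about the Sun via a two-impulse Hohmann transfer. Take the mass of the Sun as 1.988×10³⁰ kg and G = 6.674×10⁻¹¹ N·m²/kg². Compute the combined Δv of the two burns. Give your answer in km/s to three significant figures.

Δv_total ≈ 15.3 km/s

μ = GM = 6.674×10⁻¹¹ × 1.988×10³⁰ = 1.327×10²⁰ m³/s².
r₁ = 1.569×10⁸ km = 1.569×10¹¹ m.
r₂ = 4.754×10⁹ km = 4.754×10¹² m.
Transfer ellipse a_t = (r₁ + r₂)/2 = 2.455×10¹² m.
At r₁: circular v_c1 = √(μ/r₁) = 29080 m/s; transfer-perihelion v_p = √[μ(2/r₁ − 1/a_t)] = 40460 m/s.
Δv₁ = v_p − v_c1 = 11380 m/s.
At r₂: circular v_c2 = √(μ/r₂) = 5283 m/s; transfer-aphelion v_a = √[μ(2/r₂ − 1/a_t)] = 1335 m/s.
Δv₂ = v_c2 − v_a = 3947 m/s.
Total Δv = Δv₁ + Δv₂ = 15330 m/s = 15.33 km/s.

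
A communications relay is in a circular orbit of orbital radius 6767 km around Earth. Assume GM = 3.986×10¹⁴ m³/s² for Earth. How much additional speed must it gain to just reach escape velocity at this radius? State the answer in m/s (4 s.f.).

r = 6767 km = 6.767×10⁶ m.
Circular speed v_c = √(μ/r) = 7675 m/s.
Escape speed v_esc = √(2μ/r) = √2 × v_c = 10850 m/s.
Δv = v_esc − v_c = 3179 m/s.

Δv ≈ 3179 m/s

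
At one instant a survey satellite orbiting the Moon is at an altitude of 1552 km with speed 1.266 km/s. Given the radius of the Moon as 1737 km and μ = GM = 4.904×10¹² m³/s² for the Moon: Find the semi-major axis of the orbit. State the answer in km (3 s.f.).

a ≈ 3560 km

r = 1737 + 1552 = 3289.0 km = 3.289×10⁶ m.
Specific orbital energy ε = v²/2 − μ/r = (1266)²/2 − 4.904×10¹²/3.289×10⁶ = -6.897×10⁵ J/kg.
Since ε = −μ/(2a), a = −μ/(2ε) = 3.555×10⁶ m = 3555.4 km.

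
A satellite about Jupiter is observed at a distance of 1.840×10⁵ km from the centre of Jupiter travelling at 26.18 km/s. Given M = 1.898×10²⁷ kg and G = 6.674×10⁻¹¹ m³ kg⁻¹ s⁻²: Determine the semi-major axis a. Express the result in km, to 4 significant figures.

μ = GM = 6.674×10⁻¹¹ × 1.898×10²⁷ = 1.267×10¹⁷ m³/s².
r = 1.840×10⁸ m.
Vis-viva rearranged: 1/a = 2/r − v²/μ = 1.087×10⁻⁸ − 5.411×10⁻⁹ = 5.459×10⁻⁹ m⁻¹.
a = 1.832×10⁸ m = 1.8319×10⁵ km.

a ≈ 1.832×10⁵ km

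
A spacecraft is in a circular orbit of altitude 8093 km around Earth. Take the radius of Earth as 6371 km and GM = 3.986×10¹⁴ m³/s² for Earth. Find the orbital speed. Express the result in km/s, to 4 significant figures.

v ≈ 5.250 km/s

r = 6371 + 8093 = 14464 km = 1.4464×10⁷ m.
For a circular orbit v = √(μ/r) = √(3.986×10¹⁴ / 1.446×10⁷) = √(2.756×10⁷) = 5250 m/s.
That is 5.250 km/s.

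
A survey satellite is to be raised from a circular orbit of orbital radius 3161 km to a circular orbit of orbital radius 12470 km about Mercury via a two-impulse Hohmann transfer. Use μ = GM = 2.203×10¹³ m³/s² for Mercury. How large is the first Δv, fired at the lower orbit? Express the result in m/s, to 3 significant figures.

r₁ = 3161 km = 3.161×10⁶ m.
r₂ = 12470 km = 1.247×10⁷ m.
Transfer ellipse a_t = (r₁ + r₂)/2 = 7.816×10⁶ m.
At r₁: circular v_c1 = √(μ/r₁) = 2640 m/s; transfer-periherm v_p = √[μ(2/r₁ − 1/a_t)] = 3335 m/s.
Δv₁ = v_p − v_c1 = 694.7 m/s.

Δv ≈ 695 m/s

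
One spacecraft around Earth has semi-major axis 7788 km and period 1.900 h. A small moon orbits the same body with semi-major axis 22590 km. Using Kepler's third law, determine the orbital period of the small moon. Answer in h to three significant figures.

T₂ ≈ 9.39 h

Kepler's third law: T² ∝ a³, so T₂ = T₁ (a₂/a₁)^(3/2).
a₂/a₁ = 2.901, (a₂/a₁)^(3/2) = 4.940.
T₂ = 1.900 × 4.940 = 9.386 h.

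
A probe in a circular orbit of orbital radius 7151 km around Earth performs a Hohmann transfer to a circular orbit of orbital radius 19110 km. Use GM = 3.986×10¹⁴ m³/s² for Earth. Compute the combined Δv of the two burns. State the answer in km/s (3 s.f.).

r₁ = 7151 km = 7.151×10⁶ m.
r₂ = 19110 km = 1.911×10⁷ m.
Transfer ellipse a_t = (r₁ + r₂)/2 = 1.313×10⁷ m.
At r₁: circular v_c1 = √(μ/r₁) = 7466 m/s; transfer-perigee v_p = √[μ(2/r₁ − 1/a_t)] = 9007 m/s.
Δv₁ = v_p − v_c1 = 1541 m/s.
At r₂: circular v_c2 = √(μ/r₂) = 4567 m/s; transfer-apogee v_a = √[μ(2/r₂ − 1/a_t)] = 3370 m/s.
Δv₂ = v_c2 − v_a = 1197 m/s.
Total Δv = Δv₁ + Δv₂ = 2738 m/s = 2.738 km/s.

Δv_total ≈ 2.74 km/s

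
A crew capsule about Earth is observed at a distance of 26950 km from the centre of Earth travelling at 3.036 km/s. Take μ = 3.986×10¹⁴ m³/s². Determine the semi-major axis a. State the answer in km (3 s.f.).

a ≈ 19600 km

r = 2.695×10⁷ m.
Vis-viva rearranged: 1/a = 2/r − v²/μ = 7.421×10⁻⁸ − 2.312×10⁻⁸ = 5.109×10⁻⁸ m⁻¹.
a = 1.957×10⁷ m = 19574 km.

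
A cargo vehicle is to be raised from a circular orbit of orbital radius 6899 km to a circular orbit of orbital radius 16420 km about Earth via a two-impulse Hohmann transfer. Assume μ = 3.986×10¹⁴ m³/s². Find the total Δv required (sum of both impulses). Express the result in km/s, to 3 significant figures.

Δv_total ≈ 2.56 km/s

r₁ = 6899 km = 6.899×10⁶ m.
r₂ = 16420 km = 1.642×10⁷ m.
Transfer ellipse a_t = (r₁ + r₂)/2 = 1.166×10⁷ m.
At r₁: circular v_c1 = √(μ/r₁) = 7601 m/s; transfer-perigee v_p = √[μ(2/r₁ − 1/a_t)] = 9020 m/s.
Δv₁ = v_p − v_c1 = 1419 m/s.
At r₂: circular v_c2 = √(μ/r₂) = 4927 m/s; transfer-apogee v_a = √[μ(2/r₂ − 1/a_t)] = 3790 m/s.
Δv₂ = v_c2 − v_a = 1137 m/s.
Total Δv = Δv₁ + Δv₂ = 2556 m/s = 2.556 km/s.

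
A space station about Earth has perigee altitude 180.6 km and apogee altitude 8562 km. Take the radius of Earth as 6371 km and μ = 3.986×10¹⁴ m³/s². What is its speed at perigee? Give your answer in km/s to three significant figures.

v ≈ 9.20 km/s

r_p = 6371 + 180.6 = 6551.6 km = 6.5516×10⁶ m.
r_a = 6371 + 8562 = 14933 km = 1.4933×10⁷ m.
Semi-major axis a = (r_p + r_a)/2 = 10742 km = 1.074×10⁷ m.
Vis-viva: v² = μ(2/r − 1/a) = 3.986×10¹⁴ × (3.053×10⁻⁷ − 9.309×10⁻⁸) = 8.457×10⁷ m²/s².
v = 9196 m/s = 9.196 km/s.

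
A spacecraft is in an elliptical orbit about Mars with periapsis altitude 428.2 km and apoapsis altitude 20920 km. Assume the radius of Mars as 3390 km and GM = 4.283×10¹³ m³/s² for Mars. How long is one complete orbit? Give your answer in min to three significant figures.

T ≈ 844 min

r_p = 3390 + 428.2 = 3818.2 km = 3.8182×10⁶ m.
r_a = 3390 + 20920 = 24310 km = 2.4310×10⁷ m.
Semi-major axis a = (r_p + r_a)/2 = (3818.2 + 24310)/2 = 14064 km = 1.406×10⁷ m.
By Kepler's third law T = 2π√(a³/μ) = 2π × 8.059×10³ = 5.064×10⁴ s.
= 844.0 min.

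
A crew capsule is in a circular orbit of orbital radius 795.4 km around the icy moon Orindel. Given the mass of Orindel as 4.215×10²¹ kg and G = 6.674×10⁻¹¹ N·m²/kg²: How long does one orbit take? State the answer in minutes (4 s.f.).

μ = GM = 6.674×10⁻¹¹ × 4.215×10²¹ = 2.813×10¹¹ m³/s².
r = 795.4 km = 7.954×10⁵ m.
Kepler's third law: T = 2π√(r³/μ) = 2π√((7.954×10⁵)³ / 2.813×10¹¹).
r³/μ = 1.789×10⁶ s², so T = 2π × 1.337×10³ = 8.404×10³ s.
Converting: 8.404×10³ s ÷ 60.00 = 140.1 minutes.

T ≈ 140.1 minutes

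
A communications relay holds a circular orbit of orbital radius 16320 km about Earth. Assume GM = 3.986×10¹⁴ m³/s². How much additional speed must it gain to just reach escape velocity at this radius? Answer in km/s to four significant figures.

r = 16320 km = 1.632×10⁷ m.
Circular speed v_c = √(μ/r) = 4942 m/s.
Escape speed v_esc = √(2μ/r) = √2 × v_c = 6989 m/s.
Δv = v_esc − v_c = 2047 m/s = 2.047 km/s.

Δv ≈ 2.047 km/s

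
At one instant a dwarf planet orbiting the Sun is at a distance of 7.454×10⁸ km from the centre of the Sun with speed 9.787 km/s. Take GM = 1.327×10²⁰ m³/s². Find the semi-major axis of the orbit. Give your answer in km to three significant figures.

r = 7.454×10¹¹ m.
Specific orbital energy ε = v²/2 − μ/r = (9787)²/2 − 1.327×10²⁰/7.454×10¹¹ = -1.301×10⁸ J/kg.
Since ε = −μ/(2a), a = −μ/(2ε) = 5.099×10¹¹ m = 5.0986×10⁸ km.

a ≈ 5.10×10⁸ km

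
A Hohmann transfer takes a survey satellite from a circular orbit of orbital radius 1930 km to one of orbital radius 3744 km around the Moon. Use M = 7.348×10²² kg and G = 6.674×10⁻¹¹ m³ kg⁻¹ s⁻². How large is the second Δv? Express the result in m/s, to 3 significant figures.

Δv ≈ 201 m/s

μ = GM = 6.674×10⁻¹¹ × 7.348×10²² = 4.904×10¹² m³/s².
r₁ = 1930 km = 1.930×10⁶ m.
r₂ = 3744 km = 3.744×10⁶ m.
Transfer ellipse a_t = (r₁ + r₂)/2 = 2.837×10⁶ m.
At r₁: circular v_c1 = √(μ/r₁) = 1594 m/s; transfer-perilune v_p = √[μ(2/r₁ − 1/a_t)] = 1831 m/s.
At r₂: circular v_c2 = √(μ/r₂) = 1144 m/s; transfer-apolune v_a = √[μ(2/r₂ − 1/a_t)] = 944.0 m/s.
Δv₂ = v_c2 − v_a = 200.5 m/s.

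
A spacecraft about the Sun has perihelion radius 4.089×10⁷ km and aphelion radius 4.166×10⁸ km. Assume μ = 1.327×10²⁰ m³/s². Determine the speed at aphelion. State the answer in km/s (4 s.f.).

Semi-major axis a = (r_p + r_a)/2 = 2.2874×10⁸ km = 2.287×10¹¹ m.
Vis-viva: v² = μ(2/r − 1/a) = 1.327×10²⁰ × (4.801×10⁻¹² − 4.372×10⁻¹²) = 5.694×10⁷ m²/s².
v = 7546 m/s = 7.546 km/s.

v ≈ 7.546 km/s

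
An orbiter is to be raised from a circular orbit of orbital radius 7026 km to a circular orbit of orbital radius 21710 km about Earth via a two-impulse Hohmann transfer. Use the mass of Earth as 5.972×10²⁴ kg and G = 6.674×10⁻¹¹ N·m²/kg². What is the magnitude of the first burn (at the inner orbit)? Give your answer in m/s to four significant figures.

μ = GM = 6.674×10⁻¹¹ × 5.972×10²⁴ = 3.986×10¹⁴ m³/s².
r₁ = 7026 km = 7.026×10⁶ m.
r₂ = 21710 km = 2.171×10⁷ m.
Transfer ellipse a_t = (r₁ + r₂)/2 = 1.437×10⁷ m.
At r₁: circular v_c1 = √(μ/r₁) = 7532 m/s; transfer-perigee v_p = √[μ(2/r₁ − 1/a_t)] = 9258 m/s.
Δv₁ = v_p − v_c1 = 1726 m/s.

Δv ≈ 1726 m/s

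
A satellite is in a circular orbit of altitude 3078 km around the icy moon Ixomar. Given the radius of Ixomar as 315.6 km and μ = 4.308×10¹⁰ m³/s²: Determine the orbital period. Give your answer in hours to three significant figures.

r = 315.6 + 3078 = 3393.6 km = 3.3936×10⁶ m.
Kepler's third law: T = 2π√(r³/μ) = 2π√((3.394×10⁶)³ / 4.308×10¹⁰).
r³/μ = 9.072×10⁸ s², so T = 2π × 3.012×10⁴ = 1.892×10⁵ s.
Converting: 1.892×10⁵ s ÷ 3600 = 52.57 hours.

T ≈ 52.6 hours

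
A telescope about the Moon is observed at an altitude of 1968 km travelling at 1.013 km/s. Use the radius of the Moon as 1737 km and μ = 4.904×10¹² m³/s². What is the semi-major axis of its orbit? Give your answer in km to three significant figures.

a ≈ 3030 km

r = 1737 + 1968 = 3705.0 km = 3.705×10⁶ m.
Specific orbital energy ε = v²/2 − μ/r = (1013)²/2 − 4.904×10¹²/3.705×10⁶ = -8.105×10⁵ J/kg.
Since ε = −μ/(2a), a = −μ/(2ε) = 3.025×10⁶ m = 3025.2 km.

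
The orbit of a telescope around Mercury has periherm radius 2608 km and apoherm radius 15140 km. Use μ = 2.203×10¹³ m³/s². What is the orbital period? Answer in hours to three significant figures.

T ≈ 9.83 hours

Semi-major axis a = (r_p + r_a)/2 = (2608.0 + 15140)/2 = 8874.0 km = 8.874×10⁶ m.
By Kepler's third law T = 2π√(a³/μ) = 2π × 5.632×10³ = 3.539×10⁴ s.
= 9.830 hours.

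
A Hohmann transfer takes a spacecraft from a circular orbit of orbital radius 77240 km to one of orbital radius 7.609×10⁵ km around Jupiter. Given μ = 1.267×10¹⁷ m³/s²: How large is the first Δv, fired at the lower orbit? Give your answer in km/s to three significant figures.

r₁ = 77240 km = 7.724×10⁷ m.
r₂ = 7.609×10⁵ km = 7.609×10⁸ m.
Transfer ellipse a_t = (r₁ + r₂)/2 = 4.191×10⁸ m.
At r₁: circular v_c1 = √(μ/r₁) = 40500 m/s; transfer-perijove v_p = √[μ(2/r₁ − 1/a_t)] = 54570 m/s.
Δv₁ = v_p − v_c1 = 14070 m/s.
= 14.07 km/s.

Δv ≈ 14.1 km/s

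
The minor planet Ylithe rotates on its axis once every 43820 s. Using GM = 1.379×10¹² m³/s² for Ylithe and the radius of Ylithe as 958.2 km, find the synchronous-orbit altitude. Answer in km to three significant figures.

A synchronous orbit has period T, so by Kepler's third law a = (μT²/4π²)^(1/3).
μT²/4π² = 1.379×10¹² × (4.382×10⁴)² / 39.48 = 6.707×10¹⁹ m³.
a = 4.063×10⁶ m = 4063.0 km.
Altitude h = a − R = 4063.0 − 958.2 = 3104.8 km.

h_sync ≈ 3100 km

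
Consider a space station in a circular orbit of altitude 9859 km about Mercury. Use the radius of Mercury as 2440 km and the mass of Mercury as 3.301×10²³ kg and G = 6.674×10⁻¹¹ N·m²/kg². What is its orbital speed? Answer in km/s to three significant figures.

μ = GM = 6.674×10⁻¹¹ × 3.301×10²³ = 2.203×10¹³ m³/s².
r = 2440 + 9859 = 12299 km = 1.2299×10⁷ m.
For a circular orbit v = √(μ/r) = √(2.203×10¹³ / 1.230×10⁷) = √(1.791×10⁶) = 1338 m/s.
That is 1.338 km/s.

v ≈ 1.34 km/s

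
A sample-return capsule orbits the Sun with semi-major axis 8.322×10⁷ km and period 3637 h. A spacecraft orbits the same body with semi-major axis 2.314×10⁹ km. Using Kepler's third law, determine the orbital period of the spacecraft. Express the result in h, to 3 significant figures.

T₂ ≈ 5.33×10⁵ h

Kepler's third law: T² ∝ a³, so T₂ = T₁ (a₂/a₁)^(3/2).
a₂/a₁ = 27.81, (a₂/a₁)^(3/2) = 146.6.
T₂ = 3637 × 146.6 = 5.333×10⁵ h.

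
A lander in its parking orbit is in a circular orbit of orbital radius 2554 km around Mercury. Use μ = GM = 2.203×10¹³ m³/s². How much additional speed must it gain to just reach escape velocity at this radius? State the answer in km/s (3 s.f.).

Δv ≈ 1.22 km/s

r = 2554 km = 2.554×10⁶ m.
Circular speed v_c = √(μ/r) = 2937 m/s.
Escape speed v_esc = √(2μ/r) = √2 × v_c = 4153 m/s.
Δv = v_esc − v_c = 1217 m/s = 1.217 km/s.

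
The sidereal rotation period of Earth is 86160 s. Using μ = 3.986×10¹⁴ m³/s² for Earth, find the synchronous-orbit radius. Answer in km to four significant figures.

A synchronous orbit has period T, so by Kepler's third law a = (μT²/4π²)^(1/3).
μT²/4π² = 3.986×10¹⁴ × (8.616×10⁴)² / 39.48 = 7.495×10²² m³.
a = 4.216×10⁷ m = 42163 km.

r_sync ≈ 42160 km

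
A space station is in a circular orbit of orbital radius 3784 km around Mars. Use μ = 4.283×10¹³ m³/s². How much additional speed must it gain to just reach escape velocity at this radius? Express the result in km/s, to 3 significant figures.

Δv ≈ 1.39 km/s

r = 3784 km = 3.784×10⁶ m.
Circular speed v_c = √(μ/r) = 3364 m/s.
Escape speed v_esc = √(2μ/r) = √2 × v_c = 4758 m/s.
Δv = v_esc − v_c = 1394 m/s = 1.394 km/s.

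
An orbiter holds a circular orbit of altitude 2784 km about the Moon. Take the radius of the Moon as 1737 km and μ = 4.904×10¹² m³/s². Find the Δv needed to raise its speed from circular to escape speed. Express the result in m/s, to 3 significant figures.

r = 1737 + 2784 = 4521.0 km = 4.5210×10⁶ m.
Circular speed v_c = √(μ/r) = 1041 m/s.
Escape speed v_esc = √(2μ/r) = √2 × v_c = 1473 m/s.
Δv = v_esc − v_c = 431.4 m/s.

Δv ≈ 431 m/s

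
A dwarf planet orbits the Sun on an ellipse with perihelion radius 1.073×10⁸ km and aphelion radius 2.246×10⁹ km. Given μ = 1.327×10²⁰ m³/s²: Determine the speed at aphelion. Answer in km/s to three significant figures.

Semi-major axis a = (r_p + r_a)/2 = 1.1766×10⁹ km = 1.177×10¹² m.
Vis-viva: v² = μ(2/r − 1/a) = 1.327×10²⁰ × (8.905×10⁻¹³ − 8.499×10⁻¹³) = 5.388×10⁶ m²/s².
v = 2321 m/s = 2.321 km/s.

v ≈ 2.32 km/s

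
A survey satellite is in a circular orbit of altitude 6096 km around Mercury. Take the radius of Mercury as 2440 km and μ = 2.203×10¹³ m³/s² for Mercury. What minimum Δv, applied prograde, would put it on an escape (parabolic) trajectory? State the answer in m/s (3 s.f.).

Δv ≈ 665 m/s

r = 2440 + 6096 = 8536.0 km = 8.5360×10⁶ m.
Circular speed v_c = √(μ/r) = 1606 m/s.
Escape speed v_esc = √(2μ/r) = √2 × v_c = 2272 m/s.
Δv = v_esc − v_c = 665.4 m/s.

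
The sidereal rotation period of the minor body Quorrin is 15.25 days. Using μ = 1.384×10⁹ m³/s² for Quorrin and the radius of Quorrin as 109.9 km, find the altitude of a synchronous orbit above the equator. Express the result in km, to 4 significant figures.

T = 15.25 days = 1.318×10⁶ s.
A synchronous orbit has period T, so by Kepler's third law a = (μT²/4π²)^(1/3).
μT²/4π² = 1.384×10⁹ × (1.318×10⁶)² / 39.48 = 6.086×10¹⁹ m³.
a = 3.934×10⁶ m = 3933.5 km.
Altitude h = a − R = 3933.5 − 109.9 = 3823.6 km.

h_sync ≈ 3824 km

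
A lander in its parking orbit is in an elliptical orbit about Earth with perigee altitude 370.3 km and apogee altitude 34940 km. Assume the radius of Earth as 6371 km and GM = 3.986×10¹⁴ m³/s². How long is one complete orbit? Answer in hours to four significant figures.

r_p = 6371 + 370.3 = 6741.3 km = 6.7413×10⁶ m.
r_a = 6371 + 34940 = 41311 km = 4.1311×10⁷ m.
Semi-major axis a = (r_p + r_a)/2 = (6741.3 + 41311)/2 = 24026 km = 2.403×10⁷ m.
By Kepler's third law T = 2π√(a³/μ) = 2π × 5.899×10³ = 3.706×10⁴ s.
= 10.30 hours.

T ≈ 10.30 hours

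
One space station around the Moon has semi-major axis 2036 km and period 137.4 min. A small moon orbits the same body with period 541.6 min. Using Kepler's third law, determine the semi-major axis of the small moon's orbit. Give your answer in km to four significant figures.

Kepler's third law: a³ ∝ T², so a₂ = a₁ (T₂/T₁)^(2/3).
T₂/T₁ = 3.942, (T₂/T₁)^(2/3) = 2.495.
a₂ = 2036 × 2.495 = 5080 km.

a₂ ≈ 5080 km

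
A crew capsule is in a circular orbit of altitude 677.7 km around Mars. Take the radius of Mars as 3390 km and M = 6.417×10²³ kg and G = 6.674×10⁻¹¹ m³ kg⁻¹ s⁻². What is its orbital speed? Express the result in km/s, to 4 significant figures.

v ≈ 3.245 km/s

μ = GM = 6.674×10⁻¹¹ × 6.417×10²³ = 4.283×10¹³ m³/s².
r = 3390 + 677.7 = 4067.7 km = 4.0677×10⁶ m.
For a circular orbit v = √(μ/r) = √(4.283×10¹³ / 4.068×10⁶) = √(1.053×10⁷) = 3245 m/s.
That is 3.245 km/s.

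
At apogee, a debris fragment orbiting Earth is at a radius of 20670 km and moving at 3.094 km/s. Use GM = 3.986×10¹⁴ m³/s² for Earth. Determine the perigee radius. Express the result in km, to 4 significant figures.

r_a = 2.067×10⁷ m.
Specific energy ε = v²/2 − μ/r = -1.450×10⁷ J/kg, so a = −μ/(2ε) = 1.375×10⁷ m.
The apsides satisfy r_p + r_a = 2a, so the perigee radius is 2a − r_a = 6.824×10⁶ m = 6824.3 km.

perigee radius ≈ 6824 km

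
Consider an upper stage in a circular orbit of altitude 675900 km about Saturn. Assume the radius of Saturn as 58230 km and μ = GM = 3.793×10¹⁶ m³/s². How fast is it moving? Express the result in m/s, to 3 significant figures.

r = 58230 + 675900 = 734130 km = 7.3413×10⁸ m.
For a circular orbit v = √(μ/r) = √(3.793×10¹⁶ / 7.341×10⁸) = √(5.167×10⁷) = 7188 m/s.

v ≈ 7190 m/s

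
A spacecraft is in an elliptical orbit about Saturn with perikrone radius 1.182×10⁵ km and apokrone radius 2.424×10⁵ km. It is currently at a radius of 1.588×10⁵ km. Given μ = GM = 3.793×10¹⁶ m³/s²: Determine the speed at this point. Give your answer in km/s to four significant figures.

Semi-major axis a = (r_p + r_a)/2 = 1.8030×10⁵ km = 1.803×10⁸ m.
Vis-viva: v² = μ(2/r − 1/a) = 3.793×10¹⁶ × (1.259×10⁻⁸ − 5.546×10⁻⁹) = 2.673×10⁸ m²/s².
v = 16350 m/s = 16.35 km/s.

v ≈ 16.35 km/s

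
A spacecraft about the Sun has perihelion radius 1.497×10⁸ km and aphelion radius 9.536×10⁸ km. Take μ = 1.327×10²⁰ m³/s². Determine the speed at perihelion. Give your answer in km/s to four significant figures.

Semi-major axis a = (r_p + r_a)/2 = 5.5165×10⁸ km = 5.516×10¹¹ m.
Vis-viva: v² = μ(2/r − 1/a) = 1.327×10²⁰ × (1.336×10⁻¹¹ − 1.813×10⁻¹²) = 1.532×10⁹ m²/s².
v = 39140 m/s = 39.14 km/s.

v ≈ 39.14 km/s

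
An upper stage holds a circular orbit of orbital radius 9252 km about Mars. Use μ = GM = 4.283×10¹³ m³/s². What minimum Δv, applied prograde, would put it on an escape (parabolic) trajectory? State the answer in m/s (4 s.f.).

r = 9252 km = 9.252×10⁶ m.
Circular speed v_c = √(μ/r) = 2152 m/s.
Escape speed v_esc = √(2μ/r) = √2 × v_c = 3043 m/s.
Δv = v_esc − v_c = 891.2 m/s.

Δv ≈ 891.2 m/s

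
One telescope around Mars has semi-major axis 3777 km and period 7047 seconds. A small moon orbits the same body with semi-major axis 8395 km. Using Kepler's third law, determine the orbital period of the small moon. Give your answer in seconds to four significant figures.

Kepler's third law: T² ∝ a³, so T₂ = T₁ (a₂/a₁)^(3/2).
a₂/a₁ = 2.223, (a₂/a₁)^(3/2) = 3.314.
T₂ = 7047 × 3.314 = 23350 seconds.

T₂ ≈ 23350 seconds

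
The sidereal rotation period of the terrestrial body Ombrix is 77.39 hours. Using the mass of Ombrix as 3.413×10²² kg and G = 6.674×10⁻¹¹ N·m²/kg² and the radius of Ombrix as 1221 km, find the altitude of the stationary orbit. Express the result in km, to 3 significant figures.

μ = GM = 6.674×10⁻¹¹ × 3.413×10²² = 2.278×10¹² m³/s².
T = 77.39 hours = 2.786×10⁵ s.
A synchronous orbit has period T, so by Kepler's third law a = (μT²/4π²)^(1/3).
μT²/4π² = 2.278×10¹² × (2.786×10⁵)² / 39.48 = 4.479×10²¹ m³.
a = 1.648×10⁷ m = 16483 km.
Altitude h = a − R = 16483 − 1221 = 15262 km.

h_sync ≈ 15300 km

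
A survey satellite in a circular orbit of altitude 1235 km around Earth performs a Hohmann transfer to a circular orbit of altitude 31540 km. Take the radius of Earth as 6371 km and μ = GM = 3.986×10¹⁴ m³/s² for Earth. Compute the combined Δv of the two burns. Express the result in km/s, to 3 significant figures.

Δv_total ≈ 3.47 km/s

r₁ = 6371 + 1235 = 7606.0 km = 7.6060×10⁶ m.
r₂ = 6371 + 31540 = 37911 km = 3.7911×10⁷ m.
Transfer ellipse a_t = (r₁ + r₂)/2 = 2.276×10⁷ m.
At r₁: circular v_c1 = √(μ/r₁) = 7239 m/s; transfer-perigee v_p = √[μ(2/r₁ − 1/a_t)] = 9343 m/s.
Δv₁ = v_p − v_c1 = 2104 m/s.
At r₂: circular v_c2 = √(μ/r₂) = 3243 m/s; transfer-apogee v_a = √[μ(2/r₂ − 1/a_t)] = 1875 m/s.
Δv₂ = v_c2 − v_a = 1368 m/s.
Total Δv = Δv₁ + Δv₂ = 3472 m/s = 3.472 km/s.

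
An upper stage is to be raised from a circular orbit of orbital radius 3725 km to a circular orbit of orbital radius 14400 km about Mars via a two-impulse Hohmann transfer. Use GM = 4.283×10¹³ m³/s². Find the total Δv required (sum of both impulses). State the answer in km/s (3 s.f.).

r₁ = 3725 km = 3.725×10⁶ m.
r₂ = 14400 km = 1.440×10⁷ m.
Transfer ellipse a_t = (r₁ + r₂)/2 = 9.062×10⁶ m.
At r₁: circular v_c1 = √(μ/r₁) = 3391 m/s; transfer-periapsis v_p = √[μ(2/r₁ − 1/a_t)] = 4274 m/s.
Δv₁ = v_p − v_c1 = 883.5 m/s.
At r₂: circular v_c2 = √(μ/r₂) = 1725 m/s; transfer-apoapsis v_a = √[μ(2/r₂ − 1/a_t)] = 1106 m/s.
Δv₂ = v_c2 − v_a = 618.9 m/s.
Total Δv = Δv₁ + Δv₂ = 1502 m/s = 1.502 km/s.

Δv_total ≈ 1.50 km/s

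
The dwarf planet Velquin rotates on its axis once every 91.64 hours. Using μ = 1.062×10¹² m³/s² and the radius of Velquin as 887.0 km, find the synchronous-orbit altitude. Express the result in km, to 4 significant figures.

T = 91.64 hours = 3.299×10⁵ s.
A synchronous orbit has period T, so by Kepler's third law a = (μT²/4π²)^(1/3).
μT²/4π² = 1.062×10¹² × (3.299×10⁵)² / 39.48 = 2.928×10²¹ m³.
a = 1.431×10⁷ m = 14306 km.
Altitude h = a − R = 14306 − 887.0 = 13419 km.

h_sync ≈ 13420 km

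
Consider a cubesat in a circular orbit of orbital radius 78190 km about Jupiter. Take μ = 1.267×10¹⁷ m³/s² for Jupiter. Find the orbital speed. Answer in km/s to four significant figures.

v ≈ 40.25 km/s

r = 78190 km = 7.819×10⁷ m.
For a circular orbit v = √(μ/r) = √(1.267×10¹⁷ / 7.819×10⁷) = √(1.620×10⁹) = 40250 m/s.
That is 40.25 km/s.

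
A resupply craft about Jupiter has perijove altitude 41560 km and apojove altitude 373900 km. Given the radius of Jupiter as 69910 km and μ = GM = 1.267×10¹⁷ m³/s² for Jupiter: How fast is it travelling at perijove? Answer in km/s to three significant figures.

r_p = 69910 + 41560 = 111470 km = 1.1147×10⁸ m.
r_a = 69910 + 373900 = 443810 km = 4.4381×10⁸ m.
Semi-major axis a = (r_p + r_a)/2 = 2.7764×10⁵ km = 2.776×10⁸ m.
Vis-viva: v² = μ(2/r − 1/a) = 1.267×10¹⁷ × (1.794×10⁻⁸ − 3.602×10⁻⁹) = 1.817×10⁹ m²/s².
v = 42630 m/s = 42.63 km/s.

v ≈ 42.6 km/s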